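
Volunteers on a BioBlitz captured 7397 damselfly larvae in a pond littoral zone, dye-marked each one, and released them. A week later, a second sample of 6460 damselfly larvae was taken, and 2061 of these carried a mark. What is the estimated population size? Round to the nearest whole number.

N ≈ 23,185

If marked individuals mix randomly, R/C ≈ M/N, giving N ≈ M·C/R.
N = (7397 × 6460) / 2061 = 47784620 / 2061 ≈ 23185.2 → 23185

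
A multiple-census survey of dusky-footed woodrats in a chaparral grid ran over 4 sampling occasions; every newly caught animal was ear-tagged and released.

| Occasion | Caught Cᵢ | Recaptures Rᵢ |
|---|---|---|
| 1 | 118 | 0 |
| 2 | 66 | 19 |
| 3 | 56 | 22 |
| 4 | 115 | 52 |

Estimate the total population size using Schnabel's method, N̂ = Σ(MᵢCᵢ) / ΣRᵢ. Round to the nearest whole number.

Marked at large before each occasion: Mᵢ = Σⱼ<ᵢ (Cⱼ − Rⱼ) → M1=0, M2=118, M3=165, M4=199
Σ MᵢCᵢ = 0·118 + 118·66 + 165·56 + 199·115 = 0 + 7788 + 9240 + 22885 = 39913
Σ Rᵢ = 0 + 19 + 22 + 52 = 93
N̂ = 39913 / 93 ≈ 429.2 → 429

N ≈ 429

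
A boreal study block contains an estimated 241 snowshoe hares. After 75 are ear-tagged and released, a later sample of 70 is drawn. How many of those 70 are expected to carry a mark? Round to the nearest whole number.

The marked fraction of the population is 75/241, so in a sample of 70 expect C·(M/N) marked.
E[R] = 75 × 70 / 241 = 5250 / 241 ≈ 21.8 → 22

expected recaptures ≈ 22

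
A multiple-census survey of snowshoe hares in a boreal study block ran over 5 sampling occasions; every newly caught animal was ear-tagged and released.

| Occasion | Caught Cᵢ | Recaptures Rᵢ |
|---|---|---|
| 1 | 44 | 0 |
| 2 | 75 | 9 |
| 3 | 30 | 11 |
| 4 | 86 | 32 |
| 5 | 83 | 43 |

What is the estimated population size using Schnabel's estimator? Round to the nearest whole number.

N ≈ 346

Marked at large before each occasion: Mᵢ = Σⱼ<ᵢ (Cⱼ − Rⱼ) → M1=0, M2=44, M3=110, M4=129, M5=183
Σ MᵢCᵢ = 0·44 + 44·75 + 110·30 + 129·86 + 183·83 = 0 + 3300 + 3300 + 11094 + 15189 = 32883
Σ Rᵢ = 0 + 9 + 11 + 32 + 43 = 95
N̂ = 32883 / 95 ≈ 346.1 → 346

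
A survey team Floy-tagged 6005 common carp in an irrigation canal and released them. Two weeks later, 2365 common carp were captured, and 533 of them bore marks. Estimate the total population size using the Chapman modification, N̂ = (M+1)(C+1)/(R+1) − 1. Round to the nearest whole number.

N ≈ 26,610

N̂ = (6005+1)(2365+1)/(533+1) − 1 = 6006·2366/534 − 1
= 14210196/534 − 1 ≈ 26610.9 − 1 ≈ 26609.9 → 26610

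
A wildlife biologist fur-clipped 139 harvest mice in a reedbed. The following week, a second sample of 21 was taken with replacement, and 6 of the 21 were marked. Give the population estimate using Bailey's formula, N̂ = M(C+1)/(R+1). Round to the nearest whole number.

N̂ = 139·(21+1)/(6+1) = 139·22/7 = 3058/7 ≈ 436.9 → 437

N ≈ 437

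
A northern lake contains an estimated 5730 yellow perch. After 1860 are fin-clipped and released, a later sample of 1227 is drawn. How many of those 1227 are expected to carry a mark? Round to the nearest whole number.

expected recaptures ≈ 398

Expected recaptures E[R] = M·C / N.
E[R] = 1860 × 1227 / 5730 = 2282220 / 5730 ≈ 398.3 → 398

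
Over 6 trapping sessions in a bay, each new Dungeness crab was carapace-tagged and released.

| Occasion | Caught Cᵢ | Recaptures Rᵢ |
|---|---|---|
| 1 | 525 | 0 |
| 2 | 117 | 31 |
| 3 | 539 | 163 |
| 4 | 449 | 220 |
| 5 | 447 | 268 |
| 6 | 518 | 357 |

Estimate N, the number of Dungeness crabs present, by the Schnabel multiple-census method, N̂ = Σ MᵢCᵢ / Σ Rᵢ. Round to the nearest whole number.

Marked at large before each occasion: Mᵢ = Σⱼ<ᵢ (Cⱼ − Rⱼ) → M1=0, M2=525, M3=611, M4=987, M5=1216, M6=1395
Σ MᵢCᵢ = 0·525 + 525·117 + 611·539 + 987·449 + 1216·447 + 1395·518 = 0 + 61425 + 329329 + 443163 + 543552 + 722610 = 2100079
Σ Rᵢ = 0 + 31 + 163 + 220 + 268 + 357 = 1039
N̂ = 2100079 / 1039 ≈ 2021.3 → 2021

N ≈ 2021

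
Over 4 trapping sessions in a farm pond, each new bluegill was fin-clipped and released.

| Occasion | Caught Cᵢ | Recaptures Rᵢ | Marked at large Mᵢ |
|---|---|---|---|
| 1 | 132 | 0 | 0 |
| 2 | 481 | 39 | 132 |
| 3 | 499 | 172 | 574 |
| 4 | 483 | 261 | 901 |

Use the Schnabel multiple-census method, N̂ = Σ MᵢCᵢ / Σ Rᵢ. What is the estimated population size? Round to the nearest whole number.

Σ MᵢCᵢ = 0·132 + 132·481 + 574·499 + 901·483 = 0 + 63492 + 286426 + 435183 = 785101
Σ Rᵢ = 0 + 39 + 172 + 261 = 472
N̂ = 785101 / 472 ≈ 1663.3 → 1663

N ≈ 1663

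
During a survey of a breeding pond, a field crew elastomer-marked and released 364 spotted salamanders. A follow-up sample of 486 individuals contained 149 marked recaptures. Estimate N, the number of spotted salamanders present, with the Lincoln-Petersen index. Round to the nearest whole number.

N = (364 × 486) / 149 = 176904 / 149 ≈ 1187.3 → 1187

N ≈ 1187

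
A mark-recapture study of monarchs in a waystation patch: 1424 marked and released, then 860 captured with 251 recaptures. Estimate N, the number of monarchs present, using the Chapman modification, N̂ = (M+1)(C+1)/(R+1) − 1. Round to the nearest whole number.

N̂ = (1424+1)(860+1)/(251+1) − 1 = 1425·861/252 − 1
= 1226925/252 − 1 ≈ 4868.8 − 1 ≈ 4867.8 → 4868

N ≈ 4868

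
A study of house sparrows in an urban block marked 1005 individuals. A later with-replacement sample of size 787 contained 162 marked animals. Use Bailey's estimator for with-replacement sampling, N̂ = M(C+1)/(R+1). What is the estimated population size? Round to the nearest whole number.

N ≈ 4859

N̂ = 1005·(787+1)/(162+1) = 1005·788/163 = 791940/163 ≈ 4858.5 → 4859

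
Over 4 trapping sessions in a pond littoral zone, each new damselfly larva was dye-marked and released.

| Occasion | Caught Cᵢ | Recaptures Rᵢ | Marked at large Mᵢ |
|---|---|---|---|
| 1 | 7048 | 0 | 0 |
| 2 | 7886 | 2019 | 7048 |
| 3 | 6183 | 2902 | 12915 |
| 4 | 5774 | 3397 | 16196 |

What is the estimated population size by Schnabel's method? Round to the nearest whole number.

N ≈ 27,525

Σ MᵢCᵢ = 0·7048 + 7048·7886 + 12915·6183 + 16196·5774 = 0 + 55580528 + 79853445 + 93515704 = 228949677
Σ Rᵢ = 0 + 2019 + 2902 + 3397 = 8318
N̂ = 228949677 / 8318 ≈ 27524.6 → 27525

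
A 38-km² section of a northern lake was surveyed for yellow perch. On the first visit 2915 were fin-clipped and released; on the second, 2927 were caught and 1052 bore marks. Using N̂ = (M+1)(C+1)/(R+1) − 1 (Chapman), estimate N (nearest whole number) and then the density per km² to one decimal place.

N̂ = 2916·2928/1053 − 1 = 8538048/1053 − 1 ≈ 8107.3 → 8107
Density = N̂ / area = 8107 / 38 ≈ 213.34 → 213.3 per km²

density ≈ 213.3 yellow perch per km²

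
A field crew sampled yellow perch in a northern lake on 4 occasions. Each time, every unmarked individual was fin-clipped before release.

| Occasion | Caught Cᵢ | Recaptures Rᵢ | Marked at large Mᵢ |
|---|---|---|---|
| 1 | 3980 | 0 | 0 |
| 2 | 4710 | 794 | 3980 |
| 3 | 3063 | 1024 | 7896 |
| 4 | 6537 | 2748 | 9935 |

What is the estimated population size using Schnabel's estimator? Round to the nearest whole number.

Σ MᵢCᵢ = 0·3980 + 3980·4710 + 7896·3063 + 9935·6537 = 0 + 18745800 + 24185448 + 64945095 = 107876343
Σ Rᵢ = 0 + 794 + 1024 + 2748 = 4566
N̂ = 107876343 / 4566 ≈ 23626.0 → 23626

N ≈ 23,626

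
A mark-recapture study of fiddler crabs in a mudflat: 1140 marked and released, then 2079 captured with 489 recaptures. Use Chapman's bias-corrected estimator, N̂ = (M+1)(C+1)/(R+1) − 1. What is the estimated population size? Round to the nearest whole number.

N̂ = (1140+1)(2079+1)/(489+1) − 1 = 1141·2080/490 − 1
= 2373280/490 − 1 ≈ 4843.4 − 1 ≈ 4842.4 → 4842

N ≈ 4842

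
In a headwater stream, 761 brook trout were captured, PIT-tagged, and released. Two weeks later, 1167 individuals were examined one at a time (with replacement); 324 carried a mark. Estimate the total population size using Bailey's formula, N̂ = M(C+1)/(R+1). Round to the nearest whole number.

N ≈ 2735

N̂ = 761·(1167+1)/(324+1) = 761·1168/325 = 888848/325 ≈ 2734.9 → 2735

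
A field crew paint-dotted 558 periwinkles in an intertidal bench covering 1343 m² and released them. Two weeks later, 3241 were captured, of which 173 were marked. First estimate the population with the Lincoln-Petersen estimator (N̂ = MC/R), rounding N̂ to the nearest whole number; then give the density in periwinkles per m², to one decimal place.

N̂ = 558·3241/173 = 1808478/173 ≈ 10453.6 → 10454
Density = N̂ / area = 10454 / 1343 ≈ 7.78 → 7.8 per m²

density ≈ 7.8 periwinkles per m²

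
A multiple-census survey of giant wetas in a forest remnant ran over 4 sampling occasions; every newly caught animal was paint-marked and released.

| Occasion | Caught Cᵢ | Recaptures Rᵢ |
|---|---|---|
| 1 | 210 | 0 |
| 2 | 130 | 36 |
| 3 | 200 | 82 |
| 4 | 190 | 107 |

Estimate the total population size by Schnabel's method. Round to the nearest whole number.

N ≈ 748

Marked at large before each occasion: Mᵢ = Σⱼ<ᵢ (Cⱼ − Rⱼ) → M1=0, M2=210, M3=304, M4=422
Σ MᵢCᵢ = 0·210 + 210·130 + 304·200 + 422·190 = 0 + 27300 + 60800 + 80180 = 168280
Σ Rᵢ = 0 + 36 + 82 + 107 = 225
N̂ = 168280 / 225 ≈ 747.9 → 748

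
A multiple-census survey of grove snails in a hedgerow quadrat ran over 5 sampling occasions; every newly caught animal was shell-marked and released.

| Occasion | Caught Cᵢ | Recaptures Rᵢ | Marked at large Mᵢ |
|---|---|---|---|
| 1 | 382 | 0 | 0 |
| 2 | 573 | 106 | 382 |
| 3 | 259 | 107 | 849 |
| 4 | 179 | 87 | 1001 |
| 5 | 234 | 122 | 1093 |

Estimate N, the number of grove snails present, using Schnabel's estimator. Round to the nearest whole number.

Σ MᵢCᵢ = 0·382 + 382·573 + 849·259 + 1001·179 + 1093·234 = 0 + 218886 + 219891 + 179179 + 255762 = 873718
Σ Rᵢ = 0 + 106 + 107 + 87 + 122 = 422
N̂ = 873718 / 422 ≈ 2070.4 → 2070

N ≈ 2070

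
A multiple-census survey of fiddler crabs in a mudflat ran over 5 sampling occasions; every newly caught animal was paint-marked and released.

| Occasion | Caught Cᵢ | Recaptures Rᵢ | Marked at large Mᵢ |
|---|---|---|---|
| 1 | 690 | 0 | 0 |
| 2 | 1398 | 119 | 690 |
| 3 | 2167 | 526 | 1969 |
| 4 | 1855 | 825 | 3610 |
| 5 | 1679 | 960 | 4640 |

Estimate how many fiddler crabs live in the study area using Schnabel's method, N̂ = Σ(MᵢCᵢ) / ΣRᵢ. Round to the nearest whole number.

N ≈ 8115

Σ MᵢCᵢ = 0·690 + 690·1398 + 1969·2167 + 3610·1855 + 4640·1679 = 0 + 964620 + 4266823 + 6696550 + 7790560 = 19718553
Σ Rᵢ = 0 + 119 + 526 + 825 + 960 = 2430
N̂ = 19718553 / 2430 ≈ 8114.6 → 8115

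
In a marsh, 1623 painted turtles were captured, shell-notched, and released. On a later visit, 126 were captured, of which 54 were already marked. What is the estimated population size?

N = (1623 × 126) / 54 = 204498 / 54 = 3787

N = 3787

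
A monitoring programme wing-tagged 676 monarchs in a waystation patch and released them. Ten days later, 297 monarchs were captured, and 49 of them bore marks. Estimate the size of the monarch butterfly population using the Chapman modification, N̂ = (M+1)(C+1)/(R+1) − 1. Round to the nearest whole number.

N ≈ 4034

N̂ = (676+1)(297+1)/(49+1) − 1 = 677·298/50 − 1
= 201746/50 − 1 ≈ 4034.9 − 1 ≈ 4033.9 → 4034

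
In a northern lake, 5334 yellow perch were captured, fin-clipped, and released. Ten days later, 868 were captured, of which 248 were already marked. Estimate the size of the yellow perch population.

N = 18,669

Lincoln-Petersen assumes M/N = R/C, so N = M·C / R.
N = (5334 × 868) / 248 = 4629912 / 248 = 18669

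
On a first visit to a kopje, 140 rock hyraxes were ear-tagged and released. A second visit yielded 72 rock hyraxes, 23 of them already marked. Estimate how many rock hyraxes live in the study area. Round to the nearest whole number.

N ≈ 438

If marked individuals mix randomly, R/C ≈ M/N, giving N ≈ M·C/R.
N = (140 × 72) / 23 = 10080 / 23 ≈ 438.3 → 438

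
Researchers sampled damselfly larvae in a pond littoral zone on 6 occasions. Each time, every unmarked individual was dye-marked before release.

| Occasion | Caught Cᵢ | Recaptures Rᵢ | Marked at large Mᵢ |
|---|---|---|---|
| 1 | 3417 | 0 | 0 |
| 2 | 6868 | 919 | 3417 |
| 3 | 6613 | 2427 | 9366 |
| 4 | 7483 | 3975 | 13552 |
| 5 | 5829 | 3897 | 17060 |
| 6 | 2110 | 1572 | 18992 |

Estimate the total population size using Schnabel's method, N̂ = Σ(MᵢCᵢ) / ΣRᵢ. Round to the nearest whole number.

Σ MᵢCᵢ = 0·3417 + 3417·6868 + 9366·6613 + 13552·7483 + 17060·5829 + 18992·2110 = 0 + 23467956 + 61937358 + 101409616 + 99442740 + 40073120 = 326330790
Σ Rᵢ = 0 + 919 + 2427 + 3975 + 3897 + 1572 = 12790
N̂ = 326330790 / 12790 ≈ 25514.5 → 25515

N ≈ 25,515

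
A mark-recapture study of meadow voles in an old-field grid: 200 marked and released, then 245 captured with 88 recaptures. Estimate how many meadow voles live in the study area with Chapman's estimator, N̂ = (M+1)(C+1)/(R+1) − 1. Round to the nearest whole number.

N ≈ 555

N̂ = (200+1)(245+1)/(88+1) − 1 = 201·246/89 − 1
= 49446/89 − 1 ≈ 555.6 − 1 ≈ 554.6 → 555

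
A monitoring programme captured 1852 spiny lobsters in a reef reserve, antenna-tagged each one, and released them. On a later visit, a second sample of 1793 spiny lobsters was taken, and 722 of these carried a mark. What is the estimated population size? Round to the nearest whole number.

N = (1852 × 1793) / 722 = 3320636 / 722 ≈ 4599.2 → 4599

N ≈ 4599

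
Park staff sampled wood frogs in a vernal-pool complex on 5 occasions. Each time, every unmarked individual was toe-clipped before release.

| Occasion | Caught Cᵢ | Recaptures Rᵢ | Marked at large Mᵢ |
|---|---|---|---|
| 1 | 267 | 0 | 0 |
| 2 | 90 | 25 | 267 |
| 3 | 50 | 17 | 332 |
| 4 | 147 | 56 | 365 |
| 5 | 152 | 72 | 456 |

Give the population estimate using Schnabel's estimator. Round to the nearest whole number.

N ≈ 962

Σ MᵢCᵢ = 0·267 + 267·90 + 332·50 + 365·147 + 456·152 = 0 + 24030 + 16600 + 53655 + 69312 = 163597
Σ Rᵢ = 0 + 25 + 17 + 56 + 72 = 170
N̂ = 163597 / 170 ≈ 962.3 → 962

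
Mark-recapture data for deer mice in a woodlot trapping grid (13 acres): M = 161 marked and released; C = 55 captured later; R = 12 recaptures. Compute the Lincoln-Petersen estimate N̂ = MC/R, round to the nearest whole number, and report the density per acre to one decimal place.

N̂ = 161·55/12 = 8855/12 ≈ 737.9 → 738
Density = N̂ / area = 738 / 13 ≈ 56.77 → 56.8 per acre

density ≈ 56.8 deer mice per acre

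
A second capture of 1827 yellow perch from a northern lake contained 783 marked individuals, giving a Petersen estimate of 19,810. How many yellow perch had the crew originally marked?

From N = M·C/R: M = N·R / C = 19810·783 / 1827 = 15511230 / 1827 = 8490.

M = 8490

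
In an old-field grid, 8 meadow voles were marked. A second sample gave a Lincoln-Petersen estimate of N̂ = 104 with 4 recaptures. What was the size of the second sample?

From N = M·C/R: C = N·R / M = 104·4 / 8 = 416 / 8 = 52.

C = 52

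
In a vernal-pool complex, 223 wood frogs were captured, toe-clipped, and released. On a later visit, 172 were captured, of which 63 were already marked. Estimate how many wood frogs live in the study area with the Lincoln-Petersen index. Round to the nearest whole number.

N = (223 × 172) / 63 = 38356 / 63 ≈ 608.8 → 609

N ≈ 609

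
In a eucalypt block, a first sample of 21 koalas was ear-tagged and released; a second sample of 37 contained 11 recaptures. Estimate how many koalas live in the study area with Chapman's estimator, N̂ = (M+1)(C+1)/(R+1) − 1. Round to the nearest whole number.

N ≈ 69

N̂ = (21+1)(37+1)/(11+1) − 1 = 22·38/12 − 1
= 836/12 − 1 ≈ 69.7 − 1 ≈ 68.7 → 69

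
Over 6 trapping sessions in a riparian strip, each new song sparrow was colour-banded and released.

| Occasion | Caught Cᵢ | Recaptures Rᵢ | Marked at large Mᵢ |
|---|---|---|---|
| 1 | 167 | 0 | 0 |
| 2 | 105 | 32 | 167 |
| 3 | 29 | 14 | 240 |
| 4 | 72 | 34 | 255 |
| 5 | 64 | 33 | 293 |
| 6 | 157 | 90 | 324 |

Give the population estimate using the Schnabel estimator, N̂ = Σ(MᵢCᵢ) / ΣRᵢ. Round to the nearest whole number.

Σ MᵢCᵢ = 0·167 + 167·105 + 240·29 + 255·72 + 293·64 + 324·157 = 0 + 17535 + 6960 + 18360 + 18752 + 50868 = 112475
Σ Rᵢ = 0 + 32 + 14 + 34 + 33 + 90 = 203
N̂ = 112475 / 203 ≈ 554.1 → 554

N ≈ 554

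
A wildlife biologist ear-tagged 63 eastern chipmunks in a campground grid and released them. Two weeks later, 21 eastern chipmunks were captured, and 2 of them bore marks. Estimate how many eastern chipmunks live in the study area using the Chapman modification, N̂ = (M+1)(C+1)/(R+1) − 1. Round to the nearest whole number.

N̂ = (63+1)(21+1)/(2+1) − 1 = 64·22/3 − 1
= 1408/3 − 1 ≈ 469.3 − 1 ≈ 468.3 → 468

N ≈ 468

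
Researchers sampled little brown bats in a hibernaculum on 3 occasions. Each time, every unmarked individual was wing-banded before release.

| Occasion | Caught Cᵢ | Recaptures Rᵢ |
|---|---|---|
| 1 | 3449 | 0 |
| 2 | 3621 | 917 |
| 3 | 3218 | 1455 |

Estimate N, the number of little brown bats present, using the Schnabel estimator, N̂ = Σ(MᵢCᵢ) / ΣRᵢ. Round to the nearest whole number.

N ≈ 13,613

Marked at large before each occasion: Mᵢ = Σⱼ<ᵢ (Cⱼ − Rⱼ) → M1=0, M2=3449, M3=6153
Σ MᵢCᵢ = 0·3449 + 3449·3621 + 6153·3218 = 0 + 12488829 + 19800354 = 32289183
Σ Rᵢ = 0 + 917 + 1455 = 2372
N̂ = 32289183 / 2372 ≈ 13612.6 → 13613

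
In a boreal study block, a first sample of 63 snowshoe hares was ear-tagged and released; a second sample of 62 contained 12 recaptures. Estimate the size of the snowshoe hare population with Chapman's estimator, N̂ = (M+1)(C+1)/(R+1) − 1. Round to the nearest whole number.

N ≈ 309

N̂ = (63+1)(62+1)/(12+1) − 1 = 64·63/13 − 1
= 4032/13 − 1 ≈ 310.2 − 1 ≈ 309.2 → 309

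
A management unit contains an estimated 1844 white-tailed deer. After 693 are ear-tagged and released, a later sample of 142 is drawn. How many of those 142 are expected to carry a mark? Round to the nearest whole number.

expected recaptures ≈ 53

The marked fraction of the population is 693/1844, so in a sample of 142 expect C·(M/N) marked.
E[R] = 693 × 142 / 1844 = 98406 / 1844 ≈ 53.4 → 53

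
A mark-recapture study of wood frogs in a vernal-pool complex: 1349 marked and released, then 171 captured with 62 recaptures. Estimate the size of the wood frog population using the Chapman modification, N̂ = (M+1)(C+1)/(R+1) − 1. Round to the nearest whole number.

N̂ = (1349+1)(171+1)/(62+1) − 1 = 1350·172/63 − 1
= 232200/63 − 1 ≈ 3685.7 − 1 ≈ 3684.7 → 3685

N ≈ 3685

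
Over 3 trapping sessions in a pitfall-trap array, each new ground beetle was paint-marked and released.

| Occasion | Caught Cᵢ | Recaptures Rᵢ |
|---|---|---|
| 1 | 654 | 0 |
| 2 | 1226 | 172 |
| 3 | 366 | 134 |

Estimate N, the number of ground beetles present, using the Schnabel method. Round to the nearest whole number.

N ≈ 4663

Marked at large before each occasion: Mᵢ = Σⱼ<ᵢ (Cⱼ − Rⱼ) → M1=0, M2=654, M3=1708
Σ MᵢCᵢ = 0·654 + 654·1226 + 1708·366 = 0 + 801804 + 625128 = 1426932
Σ Rᵢ = 0 + 172 + 134 = 306
N̂ = 1426932 / 306 ≈ 4663.2 → 4663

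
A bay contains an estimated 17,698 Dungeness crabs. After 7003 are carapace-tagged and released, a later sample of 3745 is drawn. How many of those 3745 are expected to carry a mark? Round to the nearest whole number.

The marked fraction of the population is 7003/17698, so in a sample of 3745 expect C·(M/N) marked.
E[R] = 7003 × 3745 / 17698 = 26226235 / 17698 ≈ 1481.9 → 1482

expected recaptures ≈ 1482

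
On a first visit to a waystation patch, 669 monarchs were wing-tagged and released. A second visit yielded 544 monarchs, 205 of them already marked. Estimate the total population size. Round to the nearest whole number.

N ≈ 1775

Lincoln-Petersen assumes M/N = R/C, so N = M·C / R.
N = (669 × 544) / 205 = 363936 / 205 ≈ 1775.3 → 1775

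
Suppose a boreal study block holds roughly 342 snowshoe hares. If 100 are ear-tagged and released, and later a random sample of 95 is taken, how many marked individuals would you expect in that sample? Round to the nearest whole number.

The marked fraction of the population is 100/342, so in a sample of 95 expect C·(M/N) marked.
E[R] = 100 × 95 / 342 = 9500 / 342 ≈ 27.8 → 28

expected recaptures ≈ 28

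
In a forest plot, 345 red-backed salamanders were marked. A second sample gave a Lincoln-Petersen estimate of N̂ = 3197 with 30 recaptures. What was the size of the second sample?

C = 278

From N = M·C/R: C = N·R / M = 3197·30 / 345 = 95910 / 345 = 278.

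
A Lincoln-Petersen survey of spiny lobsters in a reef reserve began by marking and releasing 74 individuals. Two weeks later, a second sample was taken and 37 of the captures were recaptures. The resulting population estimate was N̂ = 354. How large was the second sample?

From N = M·C/R: C = N·R / M = 354·37 / 74 = 13098 / 74 = 177.

C = 177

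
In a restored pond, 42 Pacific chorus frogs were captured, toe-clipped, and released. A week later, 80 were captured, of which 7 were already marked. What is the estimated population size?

N = 480

Lincoln-Petersen assumes M/N = R/C, so N = M·C / R.
N = (42 × 80) / 7 = 3360 / 7 = 480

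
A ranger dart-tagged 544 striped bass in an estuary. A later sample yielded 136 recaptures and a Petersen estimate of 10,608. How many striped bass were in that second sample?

From N = M·C/R: C = N·R / M = 10608·136 / 544 = 1442688 / 544 = 2652.

C = 2652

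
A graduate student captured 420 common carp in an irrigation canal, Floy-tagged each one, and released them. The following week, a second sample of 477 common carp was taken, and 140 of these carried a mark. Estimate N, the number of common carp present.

If marked individuals mix randomly, R/C ≈ M/N, giving N ≈ M·C/R.
N = (420 × 477) / 140 = 200340 / 140 = 1431

N = 1431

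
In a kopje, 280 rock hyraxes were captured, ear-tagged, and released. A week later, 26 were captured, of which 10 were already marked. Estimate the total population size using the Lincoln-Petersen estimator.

Lincoln-Petersen assumes M/N = R/C, so N = M·C / R.
N = (280 × 26) / 10 = 7280 / 10 = 728

N = 728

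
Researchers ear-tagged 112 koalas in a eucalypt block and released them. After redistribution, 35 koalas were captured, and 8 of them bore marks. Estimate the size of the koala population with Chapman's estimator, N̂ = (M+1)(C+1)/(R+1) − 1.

N̂ = (112+1)(35+1)/(8+1) − 1 = 113·36/9 − 1
= 4068/9 − 1 = 452 − 1 = 451

N = 451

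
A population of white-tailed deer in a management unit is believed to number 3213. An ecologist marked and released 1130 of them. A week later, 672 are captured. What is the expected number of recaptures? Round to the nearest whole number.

The marked fraction of the population is 1130/3213, so in a sample of 672 expect C·(M/N) marked.
E[R] = 1130 × 672 / 3213 = 759360 / 3213 ≈ 236.3 → 236

expected recaptures ≈ 236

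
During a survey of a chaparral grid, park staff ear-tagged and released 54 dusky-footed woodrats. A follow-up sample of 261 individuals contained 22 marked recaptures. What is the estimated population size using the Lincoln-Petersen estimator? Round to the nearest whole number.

N ≈ 641

If marked individuals mix randomly, R/C ≈ M/N, giving N ≈ M·C/R.
N = (54 × 261) / 22 = 14094 / 22 ≈ 640.6 → 641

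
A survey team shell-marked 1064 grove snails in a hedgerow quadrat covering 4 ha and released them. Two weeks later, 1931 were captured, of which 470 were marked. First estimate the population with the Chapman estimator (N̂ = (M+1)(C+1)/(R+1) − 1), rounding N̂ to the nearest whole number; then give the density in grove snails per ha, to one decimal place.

N̂ = 1065·1932/471 − 1 = 2057580/471 − 1 ≈ 4367.5 → 4368
Density = N̂ / area = 4368 / 4 = 1092.0 per ha

density ≈ 1092.0 grove snails per ha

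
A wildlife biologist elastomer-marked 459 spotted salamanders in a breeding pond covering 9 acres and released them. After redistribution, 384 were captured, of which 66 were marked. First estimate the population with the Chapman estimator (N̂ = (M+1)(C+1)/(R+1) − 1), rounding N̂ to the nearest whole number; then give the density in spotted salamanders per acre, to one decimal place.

density ≈ 293.6 spotted salamanders per acre

N̂ = 460·385/67 − 1 = 177100/67 − 1 ≈ 2642.3 → 2642
Density = N̂ / area = 2642 / 9 ≈ 293.56 → 293.6 per acre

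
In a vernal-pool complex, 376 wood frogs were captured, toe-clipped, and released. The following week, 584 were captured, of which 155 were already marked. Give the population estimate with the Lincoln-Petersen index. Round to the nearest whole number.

The marked fraction in the recapture sample should equal the marked fraction in the population: 155/584 = 376/N.
N = (376 × 584) / 155 = 219584 / 155 ≈ 1416.7 → 1417

N ≈ 1417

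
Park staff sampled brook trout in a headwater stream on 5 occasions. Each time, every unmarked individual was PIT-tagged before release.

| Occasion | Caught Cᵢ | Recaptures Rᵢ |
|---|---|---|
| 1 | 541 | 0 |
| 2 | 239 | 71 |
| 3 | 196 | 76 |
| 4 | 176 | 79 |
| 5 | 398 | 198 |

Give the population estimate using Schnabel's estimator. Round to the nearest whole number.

N ≈ 1846

Marked at large before each occasion: Mᵢ = Σⱼ<ᵢ (Cⱼ − Rⱼ) → M1=0, M2=541, M3=709, M4=829, M5=926
Σ MᵢCᵢ = 0·541 + 541·239 + 709·196 + 829·176 + 926·398 = 0 + 129299 + 138964 + 145904 + 368548 = 782715
Σ Rᵢ = 0 + 71 + 76 + 79 + 198 = 424
N̂ = 782715 / 424 ≈ 1846.0 → 1846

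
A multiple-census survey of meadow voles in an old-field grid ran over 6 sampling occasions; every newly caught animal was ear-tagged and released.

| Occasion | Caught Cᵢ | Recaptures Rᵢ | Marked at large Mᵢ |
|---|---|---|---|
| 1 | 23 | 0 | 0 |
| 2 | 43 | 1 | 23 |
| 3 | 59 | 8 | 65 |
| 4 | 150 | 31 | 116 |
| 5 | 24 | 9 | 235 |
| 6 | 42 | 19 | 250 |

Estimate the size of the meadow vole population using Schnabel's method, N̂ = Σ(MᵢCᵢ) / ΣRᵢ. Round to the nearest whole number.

N ≈ 564

Σ MᵢCᵢ = 0·23 + 23·43 + 65·59 + 116·150 + 235·24 + 250·42 = 0 + 989 + 3835 + 17400 + 5640 + 10500 = 38364
Σ Rᵢ = 0 + 1 + 8 + 31 + 9 + 19 = 68
N̂ = 38364 / 68 ≈ 564.2 → 564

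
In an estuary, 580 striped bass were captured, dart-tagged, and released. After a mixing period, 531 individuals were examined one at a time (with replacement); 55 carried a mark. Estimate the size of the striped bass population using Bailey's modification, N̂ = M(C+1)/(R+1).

N = 5510

N̂ = 580·(531+1)/(55+1) = 580·532/56 = 308560/56 = 5510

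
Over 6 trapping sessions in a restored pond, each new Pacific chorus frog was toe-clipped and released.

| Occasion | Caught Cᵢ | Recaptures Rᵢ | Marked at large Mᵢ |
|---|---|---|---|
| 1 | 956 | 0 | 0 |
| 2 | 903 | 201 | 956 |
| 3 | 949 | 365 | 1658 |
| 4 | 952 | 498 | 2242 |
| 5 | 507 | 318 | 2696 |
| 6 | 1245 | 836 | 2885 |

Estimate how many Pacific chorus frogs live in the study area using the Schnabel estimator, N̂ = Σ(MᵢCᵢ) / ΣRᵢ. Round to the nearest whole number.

N ≈ 4297

Σ MᵢCᵢ = 0·956 + 956·903 + 1658·949 + 2242·952 + 2696·507 + 2885·1245 = 0 + 863268 + 1573442 + 2134384 + 1366872 + 3591825 = 9529791
Σ Rᵢ = 0 + 201 + 365 + 498 + 318 + 836 = 2218
N̂ = 9529791 / 2218 ≈ 4296.6 → 4297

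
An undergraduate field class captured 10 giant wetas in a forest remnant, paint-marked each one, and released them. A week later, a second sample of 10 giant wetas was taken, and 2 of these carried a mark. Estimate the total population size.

The marked fraction in the recapture sample should equal the marked fraction in the population: 2/10 = 10/N.
N = (10 × 10) / 2 = 100 / 2 = 50

N = 50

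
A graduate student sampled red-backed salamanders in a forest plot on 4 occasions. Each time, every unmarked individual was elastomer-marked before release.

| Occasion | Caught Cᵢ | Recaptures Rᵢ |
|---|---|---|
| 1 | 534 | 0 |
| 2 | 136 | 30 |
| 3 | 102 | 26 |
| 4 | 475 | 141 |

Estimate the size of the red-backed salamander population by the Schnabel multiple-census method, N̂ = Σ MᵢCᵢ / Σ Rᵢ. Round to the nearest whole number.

Marked at large before each occasion: Mᵢ = Σⱼ<ᵢ (Cⱼ − Rⱼ) → M1=0, M2=534, M3=640, M4=716
Σ MᵢCᵢ = 0·534 + 534·136 + 640·102 + 716·475 = 0 + 72624 + 65280 + 340100 = 478004
Σ Rᵢ = 0 + 30 + 26 + 141 = 197
N̂ = 478004 / 197 ≈ 2426.4 → 2426

N ≈ 2426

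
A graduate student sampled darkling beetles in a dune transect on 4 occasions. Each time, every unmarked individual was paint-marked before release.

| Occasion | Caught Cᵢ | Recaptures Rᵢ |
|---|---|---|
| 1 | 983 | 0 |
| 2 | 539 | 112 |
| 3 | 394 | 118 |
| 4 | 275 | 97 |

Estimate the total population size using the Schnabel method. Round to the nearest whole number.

N ≈ 4737

Marked at large before each occasion: Mᵢ = Σⱼ<ᵢ (Cⱼ − Rⱼ) → M1=0, M2=983, M3=1410, M4=1686
Σ MᵢCᵢ = 0·983 + 983·539 + 1410·394 + 1686·275 = 0 + 529837 + 555540 + 463650 = 1549027
Σ Rᵢ = 0 + 112 + 118 + 97 = 327
N̂ = 1549027 / 327 ≈ 4737.1 → 4737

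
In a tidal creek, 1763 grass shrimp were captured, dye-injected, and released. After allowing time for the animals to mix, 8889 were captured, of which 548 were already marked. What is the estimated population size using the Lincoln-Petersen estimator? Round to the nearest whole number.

N ≈ 28,597

If marked individuals mix randomly, R/C ≈ M/N, giving N ≈ M·C/R.
N = (1763 × 8889) / 548 = 15671307 / 548 ≈ 28597.3 → 28597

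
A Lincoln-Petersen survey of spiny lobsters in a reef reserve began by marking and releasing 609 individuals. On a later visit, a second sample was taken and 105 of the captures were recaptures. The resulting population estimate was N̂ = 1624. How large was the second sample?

From N = M·C/R: C = N·R / M = 1624·105 / 609 = 170520 / 609 = 280.

C = 280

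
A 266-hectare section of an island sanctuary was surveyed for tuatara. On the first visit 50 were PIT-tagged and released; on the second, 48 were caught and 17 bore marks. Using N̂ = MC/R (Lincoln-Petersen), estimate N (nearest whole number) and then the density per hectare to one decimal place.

density ≈ 0.5 tuatara per hectare

N̂ = 50·48/17 = 2400/17 ≈ 141.2 → 141
Density = N̂ / area = 141 / 266 ≈ 0.53 → 0.5 per hectare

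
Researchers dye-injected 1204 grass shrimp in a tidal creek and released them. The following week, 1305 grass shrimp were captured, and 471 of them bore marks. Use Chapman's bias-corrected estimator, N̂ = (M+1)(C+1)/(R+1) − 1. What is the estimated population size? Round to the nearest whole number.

N ≈ 3333

N̂ = (1204+1)(1305+1)/(471+1) − 1 = 1205·1306/472 − 1
= 1573730/472 − 1 ≈ 3334.2 − 1 ≈ 3333.2 → 3333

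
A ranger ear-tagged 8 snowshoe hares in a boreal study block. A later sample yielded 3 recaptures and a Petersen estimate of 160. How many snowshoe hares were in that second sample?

From N = M·C/R: C = N·R / M = 160·3 / 8 = 480 / 8 = 60.

C = 60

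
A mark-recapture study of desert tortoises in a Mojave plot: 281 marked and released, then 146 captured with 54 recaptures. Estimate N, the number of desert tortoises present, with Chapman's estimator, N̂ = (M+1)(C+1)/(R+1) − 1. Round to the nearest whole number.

N ≈ 753

N̂ = (281+1)(146+1)/(54+1) − 1 = 282·147/55 − 1
= 41454/55 − 1 ≈ 753.7 − 1 ≈ 752.7 → 753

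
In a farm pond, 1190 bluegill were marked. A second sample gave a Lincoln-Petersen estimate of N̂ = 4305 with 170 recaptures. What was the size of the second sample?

C = 615

From N = M·C/R: C = N·R / M = 4305·170 / 1190 = 731850 / 1190 = 615.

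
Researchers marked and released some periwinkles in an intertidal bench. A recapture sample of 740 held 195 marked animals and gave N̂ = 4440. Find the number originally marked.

From N = M·C/R: M = N·R / C = 4440·195 / 740 = 865800 / 740 = 1170.

M = 1170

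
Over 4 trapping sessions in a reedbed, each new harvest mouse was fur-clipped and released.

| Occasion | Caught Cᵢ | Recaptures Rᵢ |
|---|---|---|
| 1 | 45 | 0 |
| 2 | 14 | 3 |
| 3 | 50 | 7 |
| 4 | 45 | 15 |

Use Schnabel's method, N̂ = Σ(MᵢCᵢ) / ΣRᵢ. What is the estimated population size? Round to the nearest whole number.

Marked at large before each occasion: Mᵢ = Σⱼ<ᵢ (Cⱼ − Rⱼ) → M1=0, M2=45, M3=56, M4=99
Σ MᵢCᵢ = 0·45 + 45·14 + 56·50 + 99·45 = 0 + 630 + 2800 + 4455 = 7885
Σ Rᵢ = 0 + 3 + 7 + 15 = 25
N̂ = 7885 / 25 ≈ 315.4 → 315

N ≈ 315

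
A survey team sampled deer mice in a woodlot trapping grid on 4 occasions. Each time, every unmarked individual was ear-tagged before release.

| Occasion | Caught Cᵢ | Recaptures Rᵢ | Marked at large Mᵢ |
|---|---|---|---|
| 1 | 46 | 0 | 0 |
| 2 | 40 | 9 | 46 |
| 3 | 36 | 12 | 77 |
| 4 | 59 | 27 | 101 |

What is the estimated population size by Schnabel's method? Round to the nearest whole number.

N ≈ 220

Σ MᵢCᵢ = 0·46 + 46·40 + 77·36 + 101·59 = 0 + 1840 + 2772 + 5959 = 10571
Σ Rᵢ = 0 + 9 + 12 + 27 = 48
N̂ = 10571 / 48 ≈ 220.2 → 220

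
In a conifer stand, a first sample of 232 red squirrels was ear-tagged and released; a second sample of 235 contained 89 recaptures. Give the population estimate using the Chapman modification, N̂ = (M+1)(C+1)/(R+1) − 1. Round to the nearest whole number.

N̂ = (232+1)(235+1)/(89+1) − 1 = 233·236/90 − 1
= 54988/90 − 1 ≈ 611.0 − 1 ≈ 610.0 → 610

N ≈ 610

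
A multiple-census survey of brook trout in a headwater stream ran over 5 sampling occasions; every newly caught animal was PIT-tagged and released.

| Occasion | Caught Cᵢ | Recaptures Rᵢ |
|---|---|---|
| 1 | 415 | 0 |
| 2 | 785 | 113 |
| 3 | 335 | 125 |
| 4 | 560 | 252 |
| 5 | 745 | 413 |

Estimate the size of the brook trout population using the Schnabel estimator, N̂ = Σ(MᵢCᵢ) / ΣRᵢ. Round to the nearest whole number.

N ≈ 2893

Marked at large before each occasion: Mᵢ = Σⱼ<ᵢ (Cⱼ − Rⱼ) → M1=0, M2=415, M3=1087, M4=1297, M5=1605
Σ MᵢCᵢ = 0·415 + 415·785 + 1087·335 + 1297·560 + 1605·745 = 0 + 325775 + 364145 + 726320 + 1195725 = 2611965
Σ Rᵢ = 0 + 113 + 125 + 252 + 413 = 903
N̂ = 2611965 / 903 ≈ 2892.5 → 2893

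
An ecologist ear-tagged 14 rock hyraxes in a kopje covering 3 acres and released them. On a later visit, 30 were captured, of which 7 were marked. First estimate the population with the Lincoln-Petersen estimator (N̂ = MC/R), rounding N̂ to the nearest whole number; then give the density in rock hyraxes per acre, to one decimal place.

N̂ = 14·30/7 = 420/7 = 60
Density = N̂ / area = 60 / 3 = 20.0 per acre

density ≈ 20.0 rock hyraxes per acre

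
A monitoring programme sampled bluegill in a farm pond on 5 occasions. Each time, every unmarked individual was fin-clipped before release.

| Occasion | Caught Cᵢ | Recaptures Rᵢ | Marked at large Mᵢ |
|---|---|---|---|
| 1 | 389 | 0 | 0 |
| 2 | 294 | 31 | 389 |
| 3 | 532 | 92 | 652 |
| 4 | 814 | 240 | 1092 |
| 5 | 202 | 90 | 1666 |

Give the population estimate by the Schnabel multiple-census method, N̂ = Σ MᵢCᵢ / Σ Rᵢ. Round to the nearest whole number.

N ≈ 3723

Σ MᵢCᵢ = 0·389 + 389·294 + 652·532 + 1092·814 + 1666·202 = 0 + 114366 + 346864 + 888888 + 336532 = 1686650
Σ Rᵢ = 0 + 31 + 92 + 240 + 90 = 453
N̂ = 1686650 / 453 ≈ 3723.3 → 3723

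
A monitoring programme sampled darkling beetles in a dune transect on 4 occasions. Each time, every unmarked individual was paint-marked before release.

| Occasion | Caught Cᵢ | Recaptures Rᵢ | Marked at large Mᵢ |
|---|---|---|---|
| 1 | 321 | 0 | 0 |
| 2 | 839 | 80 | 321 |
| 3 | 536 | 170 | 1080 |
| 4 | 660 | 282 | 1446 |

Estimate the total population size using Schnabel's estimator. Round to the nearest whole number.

N ≈ 3388

Σ MᵢCᵢ = 0·321 + 321·839 + 1080·536 + 1446·660 = 0 + 269319 + 578880 + 954360 = 1802559
Σ Rᵢ = 0 + 80 + 170 + 282 = 532
N̂ = 1802559 / 532 ≈ 3388.3 → 3388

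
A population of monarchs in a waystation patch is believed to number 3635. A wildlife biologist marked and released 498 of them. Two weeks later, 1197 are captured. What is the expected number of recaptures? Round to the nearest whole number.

Expected recaptures E[R] = M·C / N.
E[R] = 498 × 1197 / 3635 = 596106 / 3635 ≈ 164.0 → 164

expected recaptures ≈ 164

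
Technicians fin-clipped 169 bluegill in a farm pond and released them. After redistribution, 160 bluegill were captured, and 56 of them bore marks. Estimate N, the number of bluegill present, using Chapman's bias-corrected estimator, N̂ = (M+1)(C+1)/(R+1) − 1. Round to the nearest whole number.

N ≈ 479

N̂ = (169+1)(160+1)/(56+1) − 1 = 170·161/57 − 1
= 27370/57 − 1 ≈ 480.2 − 1 ≈ 479.2 → 479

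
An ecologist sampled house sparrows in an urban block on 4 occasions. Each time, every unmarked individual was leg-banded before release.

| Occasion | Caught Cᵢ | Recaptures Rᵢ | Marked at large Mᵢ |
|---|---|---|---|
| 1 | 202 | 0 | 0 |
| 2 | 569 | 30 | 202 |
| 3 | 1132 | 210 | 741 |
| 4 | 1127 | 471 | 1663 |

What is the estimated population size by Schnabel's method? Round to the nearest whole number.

Σ MᵢCᵢ = 0·202 + 202·569 + 741·1132 + 1663·1127 = 0 + 114938 + 838812 + 1874201 = 2827951
Σ Rᵢ = 0 + 30 + 210 + 471 = 711
N̂ = 2827951 / 711 ≈ 3977.4 → 3977

N ≈ 3977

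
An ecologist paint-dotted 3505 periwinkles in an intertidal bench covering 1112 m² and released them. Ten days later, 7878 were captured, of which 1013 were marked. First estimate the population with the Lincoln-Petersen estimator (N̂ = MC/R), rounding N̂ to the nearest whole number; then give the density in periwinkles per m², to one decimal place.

density ≈ 24.5 periwinkles per m²

N̂ = 3505·7878/1013 = 27612390/1013 ≈ 27258.0 → 27258
Density = N̂ / area = 27258 / 1112 ≈ 24.51 → 24.5 per m²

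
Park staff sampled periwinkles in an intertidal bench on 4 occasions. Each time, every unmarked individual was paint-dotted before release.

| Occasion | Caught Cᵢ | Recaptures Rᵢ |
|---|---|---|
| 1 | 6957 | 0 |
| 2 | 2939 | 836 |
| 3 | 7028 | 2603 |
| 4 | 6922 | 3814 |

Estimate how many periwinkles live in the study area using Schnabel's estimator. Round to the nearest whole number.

Marked at large before each occasion: Mᵢ = Σⱼ<ᵢ (Cⱼ − Rⱼ) → M1=0, M2=6957, M3=9060, M4=13485
Σ MᵢCᵢ = 0·6957 + 6957·2939 + 9060·7028 + 13485·6922 = 0 + 20446623 + 63673680 + 93343170 = 177463473
Σ Rᵢ = 0 + 836 + 2603 + 3814 = 7253
N̂ = 177463473 / 7253 ≈ 24467.6 → 24468

N ≈ 24,468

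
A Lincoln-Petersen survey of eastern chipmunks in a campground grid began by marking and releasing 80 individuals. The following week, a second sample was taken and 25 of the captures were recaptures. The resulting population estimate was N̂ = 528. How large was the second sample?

From N = M·C/R: C = N·R / M = 528·25 / 80 = 13200 / 80 = 165.

C = 165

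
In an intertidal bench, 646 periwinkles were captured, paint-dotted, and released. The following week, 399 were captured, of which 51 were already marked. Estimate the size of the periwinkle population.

If marked individuals mix randomly, R/C ≈ M/N, giving N ≈ M·C/R.
N = (646 × 399) / 51 = 257754 / 51 = 5054

N = 5054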